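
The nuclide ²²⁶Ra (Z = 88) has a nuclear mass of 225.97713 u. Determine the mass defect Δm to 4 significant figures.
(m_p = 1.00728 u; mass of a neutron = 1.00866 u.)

Z = 88, so N = A − Z = 226 − 88 = 138.
Σm = 88·m_p + 138·m_n = 88.64064 + 139.19508 = 227.83572 u
Mass defect Δm = 227.83572 − 225.97713 = 1.85859 u

1.859 u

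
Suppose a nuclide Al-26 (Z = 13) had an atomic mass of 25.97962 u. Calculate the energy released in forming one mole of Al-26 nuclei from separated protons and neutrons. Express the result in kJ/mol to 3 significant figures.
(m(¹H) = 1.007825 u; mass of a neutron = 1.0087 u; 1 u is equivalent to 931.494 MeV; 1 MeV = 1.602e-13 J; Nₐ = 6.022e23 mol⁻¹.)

2.11e+10 kJ/mol

Σm = 13·m(¹H) + 13·m_n = 13.101725 + 13.1131 = 26.214825 u
Mass defect Δm = 26.214825 − 25.97962 = 0.235205 u
E_B = 0.235205 × 931.494 = 219.092 MeV
Per nucleus in joules: 219.092 MeV × 1.602e-13 J/MeV = 3.5099e-11 J
Per mole: 3.5099e-11 J × 6.022e23 mol⁻¹ = 2.1137e+13 J/mol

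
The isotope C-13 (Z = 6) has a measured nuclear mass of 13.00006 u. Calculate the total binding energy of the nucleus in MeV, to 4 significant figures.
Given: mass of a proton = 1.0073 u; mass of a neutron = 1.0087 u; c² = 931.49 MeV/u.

97.47 MeV

The nucleus contains 6 protons and 13 − 6 = 7 neutrons.
Total constituent mass: 6 × 1.0073 + 7 × 1.0087 = 13.1047 u
Δm = 13.1047 − 13.00006 = 0.10464 u
Converting to energy: 0.10464 u × 931.49 MeV/u = 97.4711 MeV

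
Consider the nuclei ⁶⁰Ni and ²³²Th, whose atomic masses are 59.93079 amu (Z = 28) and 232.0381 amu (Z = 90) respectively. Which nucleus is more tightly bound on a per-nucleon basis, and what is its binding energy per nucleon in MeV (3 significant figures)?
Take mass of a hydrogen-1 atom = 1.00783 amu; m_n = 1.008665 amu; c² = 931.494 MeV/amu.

⁶⁰Ni: Σm = 28(1.00783) + 32(1.008665) = 60.496520 amu; Δm = 0.565730 amu; E_B = 526.97 MeV; E_B/A = 8.783 MeV
²³²Th: Σm = 90(1.00783) + 142(1.008665) = 233.935130 amu; Δm = 1.897030 amu; E_B = 1767.1 MeV; E_B/A = 7.617 MeV
⁶⁰Ni has the higher binding energy per nucleon, so it is the more tightly bound nucleus.

⁶⁰Ni; 8.78 MeV/nucleon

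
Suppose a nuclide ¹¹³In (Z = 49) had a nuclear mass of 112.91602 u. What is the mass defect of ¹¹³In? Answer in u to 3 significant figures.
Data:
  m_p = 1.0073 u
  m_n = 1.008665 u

Total constituent mass: 49 × 1.0073 + 64 × 1.008665 = 113.912260 u
The mass defect is 113.912260 − 112.91602 = 0.996240 u.

0.996 u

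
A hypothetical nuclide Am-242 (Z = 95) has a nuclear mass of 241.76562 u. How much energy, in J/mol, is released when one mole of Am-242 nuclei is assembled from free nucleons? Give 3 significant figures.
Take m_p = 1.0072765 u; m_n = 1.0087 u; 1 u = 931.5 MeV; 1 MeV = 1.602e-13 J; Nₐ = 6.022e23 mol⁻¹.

1.98e+14 J/mol

Z = 95, so N = A − Z = 242 − 95 = 147.
Total constituent mass: 95 × 1.0072765 + 147 × 1.0087 = 243.9701675 u
Δm = 243.9701675 − 241.76562 = 2.2045475 u
Binding energy = Δm·c² = 2.2045475 × 931.5 MeV/u = 2053.54 MeV
Per nucleus in joules: 2053.54 MeV × 1.602e-13 J/MeV = 3.2898e-10 J
Per mole: 3.2898e-10 J × 6.022e23 mol⁻¹ = 1.9811e+14 J/mol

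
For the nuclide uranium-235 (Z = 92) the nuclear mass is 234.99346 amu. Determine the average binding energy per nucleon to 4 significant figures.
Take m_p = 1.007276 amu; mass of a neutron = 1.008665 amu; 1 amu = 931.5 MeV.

Mass of separated nucleons = 92(1.007276) + 143(1.008665) = 92.669392 + 144.239095 = 236.908487 amu
Mass defect Δm = 236.908487 − 234.99346 = 1.915027 amu
Binding energy = Δm·c² = 1.915027 × 931.5 MeV/amu = 1783.85 MeV
BE/A = 1783.85 MeV / 235 = 7.591 MeV/nucleon

7.591 MeV/nucleon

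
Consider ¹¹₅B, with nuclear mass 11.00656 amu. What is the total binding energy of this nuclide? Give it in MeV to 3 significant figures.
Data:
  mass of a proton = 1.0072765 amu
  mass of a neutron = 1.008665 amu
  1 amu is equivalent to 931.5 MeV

Z = 5, so N = A − Z = 11 − 5 = 6.
Total constituent mass: 5 × 1.0072765 + 6 × 1.008665 = 11.0883725 amu
Mass defect Δm = 11.0883725 − 11.00656 = 0.0818125 amu
Binding energy = Δm·c² = 0.0818125 × 931.5 MeV/amu = 76.2083 MeV

76.2 MeV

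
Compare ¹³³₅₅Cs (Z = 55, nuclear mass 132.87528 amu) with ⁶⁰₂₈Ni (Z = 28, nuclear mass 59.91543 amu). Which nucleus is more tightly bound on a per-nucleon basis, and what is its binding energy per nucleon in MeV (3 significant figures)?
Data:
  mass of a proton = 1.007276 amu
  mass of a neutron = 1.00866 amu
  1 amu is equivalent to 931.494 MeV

¹³³₅₅Cs: Σm = 55(1.007276) + 78(1.00866) = 134.075660 amu; Δm = 1.200380 amu; E_B = 1118.1 MeV; E_B/A = 8.407 MeV
⁶⁰₂₈Ni: Σm = 28(1.007276) + 32(1.00866) = 60.480848 amu; Δm = 0.565418 amu; E_B = 526.68 MeV; E_B/A = 8.778 MeV
⁶⁰₂₈Ni has the higher binding energy per nucleon, so it is the more tightly bound nucleus.

⁶⁰₂₈Ni; 8.78 MeV/nucleon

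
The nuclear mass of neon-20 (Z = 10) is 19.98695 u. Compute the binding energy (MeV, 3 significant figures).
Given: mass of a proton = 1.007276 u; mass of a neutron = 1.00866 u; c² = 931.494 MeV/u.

Σm = 10·m_p + 10·m_n = 10.072760 + 10.08660 = 20.159360 u
The mass defect is 20.159360 − 19.98695 = 0.172410 u.
Binding energy = Δm·c² = 0.172410 × 931.494 MeV/u = 160.599 MeV

161 MeV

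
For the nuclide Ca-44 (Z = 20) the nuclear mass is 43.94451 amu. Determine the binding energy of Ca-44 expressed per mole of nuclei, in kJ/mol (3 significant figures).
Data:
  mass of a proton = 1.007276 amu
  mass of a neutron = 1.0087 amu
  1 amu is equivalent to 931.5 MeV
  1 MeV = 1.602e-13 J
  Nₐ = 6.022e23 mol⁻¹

3.68e+10 kJ/mol

Z = 20, so N = A − Z = 44 − 20 = 24.
Mass of separated nucleons = 20(1.007276) + 24(1.0087) = 20.145520 + 24.2088 = 44.354320 amu
Mass defect Δm = 44.354320 − 43.94451 = 0.409810 amu
Binding energy = Δm·c² = 0.409810 × 931.5 MeV/amu = 381.738 MeV
Per nucleus in joules: 381.738 MeV × 1.602e-13 J/MeV = 6.1154e-11 J
Per mole: 6.1154e-11 J × 6.022e23 mol⁻¹ = 3.6827e+13 J/mol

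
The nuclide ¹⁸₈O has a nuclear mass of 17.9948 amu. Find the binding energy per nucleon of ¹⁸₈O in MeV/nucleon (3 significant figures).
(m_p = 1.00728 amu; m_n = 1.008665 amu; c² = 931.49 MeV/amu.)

7.77 MeV/nucleon

Z = 8, so N = A − Z = 18 − 8 = 10.
Total constituent mass: 8 × 1.00728 + 10 × 1.008665 = 18.144890 amu
Mass defect Δm = 18.144890 − 17.9948 = 0.150090 amu
Binding energy = Δm·c² = 0.150090 × 931.49 MeV/amu = 139.807 MeV
BE/A = 139.807 MeV / 18 = 7.767 MeV/nucleon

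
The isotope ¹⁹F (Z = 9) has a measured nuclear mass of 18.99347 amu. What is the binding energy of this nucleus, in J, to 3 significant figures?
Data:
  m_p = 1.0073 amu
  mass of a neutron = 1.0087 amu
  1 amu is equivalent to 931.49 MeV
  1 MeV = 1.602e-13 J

2.38e-11 J

With 9 protons and 10 neutrons (A = 19):
Σm = 9·m_p + 10·m_n = 9.0657 + 10.0870 = 19.1527 amu
The mass defect is 19.1527 − 18.99347 = 0.15923 amu.
Binding energy = Δm·c² = 0.15923 × 931.49 MeV/amu = 148.321 MeV
In joules: 148.321 MeV × 1.602e-13 J/MeV = 2.3761e-11 J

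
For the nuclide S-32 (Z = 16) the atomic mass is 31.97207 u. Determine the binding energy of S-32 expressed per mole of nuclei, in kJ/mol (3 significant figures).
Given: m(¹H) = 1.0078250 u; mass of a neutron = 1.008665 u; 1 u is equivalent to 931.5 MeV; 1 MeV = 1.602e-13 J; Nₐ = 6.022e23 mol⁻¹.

Z = 16, so N = A − Z = 32 − 16 = 16.
Σm = 16·m(¹H) + 16·m_n = 16.1252000 + 16.138640 = 32.2638400 u
Δm = 32.2638400 − 31.97207 = 0.2917700 u
E_B = 0.2917700 × 931.5 = 271.784 MeV
Per nucleus in joules: 271.784 MeV × 1.602e-13 J/MeV = 4.3540e-11 J
Per mole: 4.3540e-11 J × 6.022e23 mol⁻¹ = 2.6220e+13 J/mol

2.62e+10 kJ/mol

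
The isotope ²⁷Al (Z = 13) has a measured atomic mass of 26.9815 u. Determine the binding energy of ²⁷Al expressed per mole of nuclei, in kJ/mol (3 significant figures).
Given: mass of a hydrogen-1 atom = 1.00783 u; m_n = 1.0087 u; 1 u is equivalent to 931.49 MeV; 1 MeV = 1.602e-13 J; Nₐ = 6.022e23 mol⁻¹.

Mass of separated nucleons = 13(1.00783) + 14(1.0087) = 13.10179 + 14.1218 = 27.22359 u
Mass defect Δm = 27.22359 − 26.9815 = 0.24209 u
E_B = 0.24209 × 931.49 = 225.504 MeV
Per nucleus in joules: 225.504 MeV × 1.602e-13 J/MeV = 3.6126e-11 J
Per mole: 3.6126e-11 J × 6.022e23 mol⁻¹ = 2.1755e+13 J/mol

2.18e+10 kJ/mol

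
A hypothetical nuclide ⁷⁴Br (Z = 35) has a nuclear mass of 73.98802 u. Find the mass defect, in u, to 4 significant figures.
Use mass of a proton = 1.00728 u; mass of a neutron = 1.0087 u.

0.6061 u

Total constituent mass: 35 × 1.00728 + 39 × 1.0087 = 74.59410 u
Δm = 74.59410 − 73.98802 = 0.60608 u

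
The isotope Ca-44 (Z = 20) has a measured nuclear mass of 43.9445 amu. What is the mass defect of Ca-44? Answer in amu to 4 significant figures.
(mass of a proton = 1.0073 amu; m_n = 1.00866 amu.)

With 20 protons and 24 neutrons (A = 44):
Mass of separated nucleons = 20(1.0073) + 24(1.00866) = 20.1460 + 24.20784 = 44.35384 amu
Mass defect Δm = 44.35384 − 43.9445 = 0.40934 amu

0.4093 amu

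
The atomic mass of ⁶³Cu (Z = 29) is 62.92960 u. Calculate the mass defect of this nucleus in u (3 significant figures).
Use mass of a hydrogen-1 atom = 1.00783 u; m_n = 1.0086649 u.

0.592 u

Σm = 29·m(¹H) + 34·m_n = 29.22707 + 34.2946066 = 63.5216766 u
The mass defect is 63.5216766 − 62.92960 = 0.5920766 u.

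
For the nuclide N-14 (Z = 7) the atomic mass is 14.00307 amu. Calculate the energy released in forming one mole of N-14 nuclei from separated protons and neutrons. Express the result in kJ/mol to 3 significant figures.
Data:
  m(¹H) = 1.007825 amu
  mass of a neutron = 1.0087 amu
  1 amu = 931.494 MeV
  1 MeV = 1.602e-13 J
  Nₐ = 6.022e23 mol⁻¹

Mass of separated nucleons = 7(1.007825) + 7(1.0087) = 7.054775 + 7.0609 = 14.115675 amu
The mass defect is 14.115675 − 14.00307 = 0.112605 amu.
Converting to energy: 0.112605 amu × 931.494 MeV/amu = 104.891 MeV
Per nucleus in joules: 104.891 MeV × 1.602e-13 J/MeV = 1.6804e-11 J
Per mole: 1.6804e-11 J × 6.022e23 mol⁻¹ = 1.0119e+13 J/mol

1.01e+10 kJ/mol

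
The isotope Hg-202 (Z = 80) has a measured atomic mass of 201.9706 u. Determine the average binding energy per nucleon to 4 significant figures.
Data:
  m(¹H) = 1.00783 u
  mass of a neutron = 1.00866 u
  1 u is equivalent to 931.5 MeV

Z = 80, so N = A − Z = 202 − 80 = 122.
Total constituent mass: 80 × 1.00783 + 122 × 1.00866 = 203.68292 u
The mass defect is 203.68292 − 201.9706 = 1.71232 u.
Converting to energy: 1.71232 u × 931.5 MeV/u = 1595.03 MeV
BE/A = 1595.03 MeV / 202 = 7.896 MeV/nucleon

7.896 MeV/nucleon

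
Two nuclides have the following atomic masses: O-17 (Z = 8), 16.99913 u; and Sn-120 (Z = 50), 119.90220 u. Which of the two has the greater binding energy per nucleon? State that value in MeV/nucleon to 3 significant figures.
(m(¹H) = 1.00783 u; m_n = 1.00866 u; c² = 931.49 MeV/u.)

Sn-120; 8.50 MeV/nucleon

O-17: Σm = 8(1.00783) + 9(1.00866) = 17.14058 u; Δm = 0.14145 u; E_B = 131.76 MeV; E_B/A = 7.751 MeV
Sn-120: Σm = 50(1.00783) + 70(1.00866) = 120.99770 u; Δm = 1.09550 u; E_B = 1020.45 MeV; E_B/A = 8.504 MeV
Sn-120 has the higher binding energy per nucleon, so it is the more tightly bound nucleus.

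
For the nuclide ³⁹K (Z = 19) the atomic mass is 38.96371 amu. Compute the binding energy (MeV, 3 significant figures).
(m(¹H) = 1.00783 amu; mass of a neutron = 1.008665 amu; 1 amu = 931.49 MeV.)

334 MeV

The nucleus contains 19 protons and 39 − 19 = 20 neutrons.
Mass of separated nucleons = 19(1.00783) + 20(1.008665) = 19.14877 + 20.173300 = 39.322070 amu
Δm = 39.322070 − 38.96371 = 0.358360 amu
Binding energy = Δm·c² = 0.358360 × 931.49 MeV/amu = 333.809 MeV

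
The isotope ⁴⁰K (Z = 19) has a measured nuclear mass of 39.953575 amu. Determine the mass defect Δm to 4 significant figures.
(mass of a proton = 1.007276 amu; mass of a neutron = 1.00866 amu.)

0.3665 amu

Total constituent mass: 19 × 1.007276 + 21 × 1.00866 = 40.320104 amu
The mass defect is 40.320104 − 39.953575 = 0.366529 amu.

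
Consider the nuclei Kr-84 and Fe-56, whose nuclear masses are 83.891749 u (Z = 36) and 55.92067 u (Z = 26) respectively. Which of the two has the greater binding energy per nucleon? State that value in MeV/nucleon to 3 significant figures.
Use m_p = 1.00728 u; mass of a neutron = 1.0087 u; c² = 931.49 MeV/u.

Kr-84: Σm = 36(1.00728) + 48(1.0087) = 84.67968 u; Δm = 0.787931 u; E_B = 733.9498 MeV; E_B/A = 8.737 MeV
Fe-56: Σm = 26(1.00728) + 30(1.0087) = 56.45028 u; Δm = 0.52961 u; E_B = 493.33 MeV; E_B/A = 8.809 MeV
Fe-56 has the higher binding energy per nucleon, so it is the more tightly bound nucleus.

Fe-56; 8.81 MeV/nucleon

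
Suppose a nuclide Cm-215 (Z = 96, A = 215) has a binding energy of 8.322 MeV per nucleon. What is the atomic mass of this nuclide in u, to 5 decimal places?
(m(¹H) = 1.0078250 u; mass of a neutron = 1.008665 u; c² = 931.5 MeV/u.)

Total binding energy = 215 × 8.322 = 1789.230 MeV
Mass defect = 1789.230 MeV / (931.5 MeV/u) = 1.9208052 u
Constituent mass = 96(1.0078250) + 119(1.008665) = 216.7823350 u
Atomic mass = 216.7823350 − 1.9208052 = 214.8615298 u ≈ 214.86153 u (to 5 decimal places)

214.86153 u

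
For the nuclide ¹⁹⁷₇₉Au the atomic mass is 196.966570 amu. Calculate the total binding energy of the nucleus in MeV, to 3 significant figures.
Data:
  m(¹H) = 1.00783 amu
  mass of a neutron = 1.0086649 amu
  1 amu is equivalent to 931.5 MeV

1560 MeV

The nucleus contains 79 protons and 197 − 79 = 118 neutrons.
Mass of separated nucleons = 79(1.00783) + 118(1.0086649) = 79.61857 + 119.0224582 = 198.6410282 amu
Mass defect Δm = 198.6410282 − 196.966570 = 1.6744582 amu
Binding energy = Δm·c² = 1.6744582 × 931.5 MeV/amu = 1559.76 MeV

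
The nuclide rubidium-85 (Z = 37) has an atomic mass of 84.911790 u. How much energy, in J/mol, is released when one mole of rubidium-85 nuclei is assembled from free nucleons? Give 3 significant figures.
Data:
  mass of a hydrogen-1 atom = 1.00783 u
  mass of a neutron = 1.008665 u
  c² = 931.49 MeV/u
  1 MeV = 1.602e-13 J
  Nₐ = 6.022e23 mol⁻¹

7.13e+13 J/mol

Σm = 37·m(¹H) + 48·m_n = 37.28971 + 48.415920 = 85.705630 u
The mass defect is 85.705630 − 84.911790 = 0.793840 u.
Binding energy = Δm·c² = 0.793840 × 931.49 MeV/u = 739.454 MeV
Per nucleus in joules: 739.454 MeV × 1.602e-13 J/MeV = 1.1846e-10 J
Per mole: 1.1846e-10 J × 6.022e23 mol⁻¹ = 7.1337e+13 J/mol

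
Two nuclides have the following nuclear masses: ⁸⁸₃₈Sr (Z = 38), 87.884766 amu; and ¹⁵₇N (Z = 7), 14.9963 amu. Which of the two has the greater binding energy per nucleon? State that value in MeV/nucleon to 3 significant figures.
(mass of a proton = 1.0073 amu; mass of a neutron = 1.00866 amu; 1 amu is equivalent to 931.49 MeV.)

⁸⁸₃₈Sr: Σm = 38(1.0073) + 50(1.00866) = 88.71040 amu; Δm = 0.825634 amu; E_B = 769.07 MeV; E_B/A = 8.739 MeV
¹⁵₇N: Σm = 7(1.0073) + 8(1.00866) = 15.12038 amu; Δm = 0.12408 amu; E_B = 115.58 MeV; E_B/A = 7.705 MeV
⁸⁸₃₈Sr has the higher binding energy per nucleon, so it is the more tightly bound nucleus.

⁸⁸₃₈Sr; 8.74 MeV/nucleon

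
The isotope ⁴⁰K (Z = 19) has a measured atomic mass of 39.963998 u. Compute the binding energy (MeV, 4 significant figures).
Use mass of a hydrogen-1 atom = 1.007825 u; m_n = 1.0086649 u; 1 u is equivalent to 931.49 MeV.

Z = 19, so N = A − Z = 40 − 19 = 21.
Mass of separated nucleons = 19(1.007825) + 21(1.0086649) = 19.148675 + 21.1819629 = 40.3306379 u
The mass defect is 40.3306379 − 39.963998 = 0.3666399 u.
Binding energy = Δm·c² = 0.3666399 × 931.49 MeV/u = 341.521 MeV

341.5 MeV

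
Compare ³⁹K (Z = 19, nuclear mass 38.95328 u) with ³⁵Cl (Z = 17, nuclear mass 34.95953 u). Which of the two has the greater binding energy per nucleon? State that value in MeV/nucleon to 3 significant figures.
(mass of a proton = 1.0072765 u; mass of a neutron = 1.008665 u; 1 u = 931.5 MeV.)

³⁹K: Σm = 19(1.0072765) + 20(1.008665) = 39.3115535 u; Δm = 0.3582735 u; E_B = 333.73 MeV; E_B/A = 8.557 MeV
³⁵Cl: Σm = 17(1.0072765) + 18(1.008665) = 35.2796705 u; Δm = 0.3201405 u; E_B = 298.21 MeV; E_B/A = 8.520 MeV
³⁹K has the higher binding energy per nucleon, so it is the more tightly bound nucleus.

³⁹K; 8.56 MeV/nucleon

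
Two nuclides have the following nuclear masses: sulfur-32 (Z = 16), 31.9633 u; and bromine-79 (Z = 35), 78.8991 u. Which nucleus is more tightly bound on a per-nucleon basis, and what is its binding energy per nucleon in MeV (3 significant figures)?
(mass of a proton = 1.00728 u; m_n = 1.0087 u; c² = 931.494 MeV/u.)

bromine-79; 8.71 MeV/nucleon

sulfur-32: Σm = 16(1.00728) + 16(1.0087) = 32.25568 u; Δm = 0.29238 u; E_B = 272.35 MeV; E_B/A = 8.511 MeV
bromine-79: Σm = 35(1.00728) + 44(1.0087) = 79.63760 u; Δm = 0.73850 u; E_B = 687.91 MeV; E_B/A = 8.708 MeV
bromine-79 has the higher binding energy per nucleon, so it is the more tightly bound nucleus.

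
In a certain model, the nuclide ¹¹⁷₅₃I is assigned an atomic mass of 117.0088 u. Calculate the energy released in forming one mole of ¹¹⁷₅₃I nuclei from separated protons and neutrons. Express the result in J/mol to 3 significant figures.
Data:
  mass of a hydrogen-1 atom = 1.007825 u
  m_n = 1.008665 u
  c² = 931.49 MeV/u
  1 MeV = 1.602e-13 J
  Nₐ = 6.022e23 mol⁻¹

8.63e+13 J/mol

Z = 53, so N = A − Z = 117 − 53 = 64.
Mass of separated nucleons = 53(1.007825) + 64(1.008665) = 53.414725 + 64.554560 = 117.969285 u
Mass defect Δm = 117.969285 − 117.0088 = 0.960485 u
Binding energy = Δm·c² = 0.960485 × 931.49 MeV/u = 894.682 MeV
Per nucleus in joules: 894.682 MeV × 1.602e-13 J/MeV = 1.4333e-10 J
Per mole: 1.4333e-10 J × 6.022e23 mol⁻¹ = 8.6313e+13 J/mol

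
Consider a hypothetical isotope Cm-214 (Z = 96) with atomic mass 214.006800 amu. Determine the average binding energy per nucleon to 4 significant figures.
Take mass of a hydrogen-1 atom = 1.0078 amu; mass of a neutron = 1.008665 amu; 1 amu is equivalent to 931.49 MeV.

With 96 protons and 118 neutrons (A = 214):
Mass of separated nucleons = 96(1.0078) + 118(1.008665) = 96.7488 + 119.022470 = 215.771270 amu
Mass defect Δm = 215.771270 − 214.006800 = 1.764470 amu
E_B = 1.764470 × 931.49 = 1643.59 MeV
BE/A = 1643.59 MeV / 214 = 7.680 MeV/nucleon

7.680 MeV/nucleon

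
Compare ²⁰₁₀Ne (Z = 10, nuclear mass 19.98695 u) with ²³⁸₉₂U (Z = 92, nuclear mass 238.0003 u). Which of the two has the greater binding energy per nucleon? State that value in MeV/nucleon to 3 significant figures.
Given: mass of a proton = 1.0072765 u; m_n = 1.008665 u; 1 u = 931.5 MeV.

²⁰₁₀Ne: Σm = 10(1.0072765) + 10(1.008665) = 20.1594150 u; Δm = 0.1724650 u; E_B = 160.65 MeV; E_B/A = 8.033 MeV
²³⁸₉₂U: Σm = 92(1.0072765) + 146(1.008665) = 239.9345280 u; Δm = 1.9342280 u; E_B = 1801.7 MeV; E_B/A = 7.570 MeV
²⁰₁₀Ne has the higher binding energy per nucleon, so it is the more tightly bound nucleus.

²⁰₁₀Ne; 8.03 MeV/nucleon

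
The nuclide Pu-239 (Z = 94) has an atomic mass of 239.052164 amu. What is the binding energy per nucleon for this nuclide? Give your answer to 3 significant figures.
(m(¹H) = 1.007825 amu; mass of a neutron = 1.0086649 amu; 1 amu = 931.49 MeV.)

Z = 94, so N = A − Z = 239 − 94 = 145.
Σm = 94·m(¹H) + 145·m_n = 94.735550 + 146.2564105 = 240.9919605 amu
Mass defect Δm = 240.9919605 − 239.052164 = 1.9397965 amu
E_B = 1.9397965 × 931.49 = 1806.90 MeV
BE/A = 1806.90 MeV / 239 = 7.560 MeV/nucleon

7.56 MeV/nucleon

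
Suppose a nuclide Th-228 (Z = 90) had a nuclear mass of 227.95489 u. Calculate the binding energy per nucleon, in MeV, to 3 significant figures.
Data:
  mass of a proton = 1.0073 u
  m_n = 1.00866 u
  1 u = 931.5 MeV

7.75 MeV/nucleon

Z = 90, so N = A − Z = 228 − 90 = 138.
Σm = 90·m_p + 138·m_n = 90.6570 + 139.19508 = 229.85208 u
Mass defect Δm = 229.85208 − 227.95489 = 1.89719 u
E_B = 1.89719 × 931.5 = 1767.23 MeV
Per nucleon: 1767.23 / 228 = 7.751 MeV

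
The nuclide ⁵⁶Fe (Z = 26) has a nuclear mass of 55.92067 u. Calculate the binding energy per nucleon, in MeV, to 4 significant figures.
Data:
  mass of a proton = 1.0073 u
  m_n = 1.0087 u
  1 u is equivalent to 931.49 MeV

The nucleus contains 26 protons and 56 − 26 = 30 neutrons.
Σm = 26·m_p + 30·m_n = 26.1898 + 30.2610 = 56.4508 u
Mass defect Δm = 56.4508 − 55.92067 = 0.53013 u
Converting to energy: 0.53013 u × 931.49 MeV/u = 493.811 MeV
BE/A = 493.811 MeV / 56 = 8.818 MeV/nucleon

8.818 MeV/nucleon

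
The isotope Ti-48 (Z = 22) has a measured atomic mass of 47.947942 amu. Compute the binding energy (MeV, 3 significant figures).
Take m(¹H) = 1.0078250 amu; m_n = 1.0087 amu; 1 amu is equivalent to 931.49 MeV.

The nucleus contains 22 protons and 48 − 22 = 26 neutrons.
Σm = 22·m(¹H) + 26·m_n = 22.1721500 + 26.2262 = 48.3983500 amu
Δm = 48.3983500 − 47.947942 = 0.4504080 amu
Binding energy = Δm·c² = 0.4504080 × 931.49 MeV/amu = 419.551 MeV

420 MeV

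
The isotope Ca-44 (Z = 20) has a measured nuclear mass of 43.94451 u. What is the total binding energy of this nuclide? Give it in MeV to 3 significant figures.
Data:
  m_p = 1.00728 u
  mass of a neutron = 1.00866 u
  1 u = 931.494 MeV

381 MeV

The nucleus contains 20 protons and 44 − 20 = 24 neutrons.
Mass of separated nucleons = 20(1.00728) + 24(1.00866) = 20.14560 + 24.20784 = 44.35344 u
Δm = 44.35344 − 43.94451 = 0.40893 u
Binding energy = Δm·c² = 0.40893 × 931.494 MeV/u = 380.916 MeV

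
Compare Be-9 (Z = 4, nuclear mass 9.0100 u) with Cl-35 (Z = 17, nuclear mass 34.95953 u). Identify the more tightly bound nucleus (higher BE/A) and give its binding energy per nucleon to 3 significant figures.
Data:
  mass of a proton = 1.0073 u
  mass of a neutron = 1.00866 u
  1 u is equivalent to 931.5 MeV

Cl-35; 8.53 MeV/nucleon

Be-9: Σm = 4(1.0073) + 5(1.00866) = 9.07250 u; Δm = 0.06250 u; E_B = 58.219 MeV; E_B/A = 6.469 MeV
Cl-35: Σm = 17(1.0073) + 18(1.00866) = 35.27998 u; Δm = 0.32045 u; E_B = 298.50 MeV; E_B/A = 8.529 MeV
Cl-35 has the higher binding energy per nucleon, so it is the more tightly bound nucleus.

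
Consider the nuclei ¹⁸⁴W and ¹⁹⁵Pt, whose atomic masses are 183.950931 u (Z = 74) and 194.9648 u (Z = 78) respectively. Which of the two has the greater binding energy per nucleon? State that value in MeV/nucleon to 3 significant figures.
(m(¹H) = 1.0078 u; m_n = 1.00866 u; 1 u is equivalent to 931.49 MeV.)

¹⁸⁴W: Σm = 74(1.0078) + 110(1.00866) = 185.52980 u; Δm = 1.578869 u; E_B = 1470.7 MeV; E_B/A = 7.993 MeV
¹⁹⁵Pt: Σm = 78(1.0078) + 117(1.00866) = 196.62162 u; Δm = 1.65682 u; E_B = 1543.3 MeV; E_B/A = 7.914 MeV
¹⁸⁴W has the higher binding energy per nucleon, so it is the more tightly bound nucleus.

¹⁸⁴W; 7.99 MeV/nucleon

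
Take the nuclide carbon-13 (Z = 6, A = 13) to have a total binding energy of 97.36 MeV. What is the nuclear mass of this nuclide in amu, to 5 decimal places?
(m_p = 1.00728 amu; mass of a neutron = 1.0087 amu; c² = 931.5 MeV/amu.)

Mass defect = 97.36 MeV / (931.5 MeV/amu) = 0.1045196 amu
Constituent mass = 6(1.00728) + 7(1.0087) = 13.10458 amu
Nuclear mass = 13.10458 − 0.1045196 = 13.0000604 amu ≈ 13.00006 amu (to 5 decimal places)

13.00006 amu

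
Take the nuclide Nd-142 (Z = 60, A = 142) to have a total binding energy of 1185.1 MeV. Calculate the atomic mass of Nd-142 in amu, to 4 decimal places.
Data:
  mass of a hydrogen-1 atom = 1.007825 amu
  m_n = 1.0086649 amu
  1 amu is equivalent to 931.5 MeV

Mass defect = 1185.1 MeV / (931.5 MeV/amu) = 1.272249 amu
Constituent mass = 60(1.007825) + 82(1.0086649) = 143.1800218 amu
Atomic mass = 143.1800218 − 1.272249 = 141.9077728 amu ≈ 141.9078 amu (to 4 decimal places)

141.9078 amu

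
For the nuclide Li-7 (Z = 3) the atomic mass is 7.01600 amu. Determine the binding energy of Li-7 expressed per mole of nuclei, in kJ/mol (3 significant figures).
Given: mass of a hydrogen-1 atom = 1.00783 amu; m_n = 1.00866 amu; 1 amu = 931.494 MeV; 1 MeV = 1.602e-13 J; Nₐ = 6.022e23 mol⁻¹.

3.79e+09 kJ/mol

Σm = 3·m(¹H) + 4·m_n = 3.02349 + 4.03464 = 7.05813 amu
The mass defect is 7.05813 − 7.01600 = 0.04213 amu.
Binding energy = Δm·c² = 0.04213 × 931.494 MeV/amu = 39.2438 MeV
Per nucleus in joules: 39.2438 MeV × 1.602e-13 J/MeV = 6.2869e-12 J
Per mole: 6.2869e-12 J × 6.022e23 mol⁻¹ = 3.7860e+12 J/mol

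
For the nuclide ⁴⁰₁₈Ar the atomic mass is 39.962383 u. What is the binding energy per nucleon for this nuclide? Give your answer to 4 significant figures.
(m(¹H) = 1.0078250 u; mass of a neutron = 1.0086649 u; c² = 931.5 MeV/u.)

8.595 MeV/nucleon

The nucleus contains 18 protons and 40 − 18 = 22 neutrons.
Mass of separated nucleons = 18(1.0078250) + 22(1.0086649) = 18.1408500 + 22.1906278 = 40.3314778 u
The mass defect is 40.3314778 − 39.962383 = 0.3690948 u.
Binding energy = Δm·c² = 0.3690948 × 931.5 MeV/u = 343.812 MeV
Per nucleon: 343.812 / 40 = 8.595 MeV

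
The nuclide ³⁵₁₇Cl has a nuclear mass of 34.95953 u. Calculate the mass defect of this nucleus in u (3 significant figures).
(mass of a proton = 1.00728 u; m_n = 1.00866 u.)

0.320 u

Mass of separated nucleons = 17(1.00728) + 18(1.00866) = 17.12376 + 18.15588 = 35.27964 u
The mass defect is 35.27964 − 34.95953 = 0.32011 u.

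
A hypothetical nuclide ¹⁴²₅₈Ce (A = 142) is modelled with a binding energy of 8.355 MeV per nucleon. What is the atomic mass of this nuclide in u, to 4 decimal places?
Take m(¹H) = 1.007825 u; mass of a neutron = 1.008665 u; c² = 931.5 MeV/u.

Total binding energy = 142 × 8.355 = 1186.410 MeV
Mass defect = 1186.410 MeV / (931.5 MeV/u) = 1.273655 u
Constituent mass = 58(1.007825) + 84(1.008665) = 143.181710 u
Atomic mass = 143.181710 − 1.273655 = 141.908055 u ≈ 141.9081 u (to 4 decimal places)

141.9081 u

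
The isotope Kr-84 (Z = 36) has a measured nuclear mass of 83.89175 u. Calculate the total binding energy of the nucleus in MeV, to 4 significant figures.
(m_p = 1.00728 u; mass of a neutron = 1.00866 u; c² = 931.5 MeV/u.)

Mass of separated nucleons = 36(1.00728) + 48(1.00866) = 36.26208 + 48.41568 = 84.67776 u
Δm = 84.67776 − 83.89175 = 0.78601 u
Binding energy = Δm·c² = 0.78601 × 931.5 MeV/u = 732.168 MeV

732.2 MeV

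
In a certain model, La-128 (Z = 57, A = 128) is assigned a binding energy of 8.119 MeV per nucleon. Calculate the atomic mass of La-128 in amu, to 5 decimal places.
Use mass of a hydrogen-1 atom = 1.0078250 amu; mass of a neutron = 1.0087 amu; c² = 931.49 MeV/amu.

Total binding energy = 128 × 8.119 = 1039.232 MeV
Mass defect = 1039.232 MeV / (931.49 MeV/amu) = 1.1156663 amu
Constituent mass = 57(1.0078250) + 71(1.0087) = 129.0637250 amu
Atomic mass = 129.0637250 − 1.1156663 = 127.9480587 amu ≈ 127.94806 amu (to 5 decimal places)

127.94806 amu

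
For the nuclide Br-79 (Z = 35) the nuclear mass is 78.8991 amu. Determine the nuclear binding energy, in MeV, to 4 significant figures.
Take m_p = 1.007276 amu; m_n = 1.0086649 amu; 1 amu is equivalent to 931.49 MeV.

686.3 MeV

Total constituent mass: 35 × 1.007276 + 44 × 1.0086649 = 79.6359156 amu
Δm = 79.6359156 − 78.8991 = 0.7368156 amu
Converting to energy: 0.7368156 amu × 931.49 MeV/amu = 686.336 MeV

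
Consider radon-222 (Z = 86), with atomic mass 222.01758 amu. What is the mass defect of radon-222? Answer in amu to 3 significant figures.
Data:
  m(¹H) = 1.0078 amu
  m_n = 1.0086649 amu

The nucleus contains 86 protons and 222 − 86 = 136 neutrons.
Mass of separated nucleons = 86(1.0078) + 136(1.0086649) = 86.6708 + 137.1784264 = 223.8492264 amu
The mass defect is 223.8492264 − 222.01758 = 1.8316464 amu.

1.83 amu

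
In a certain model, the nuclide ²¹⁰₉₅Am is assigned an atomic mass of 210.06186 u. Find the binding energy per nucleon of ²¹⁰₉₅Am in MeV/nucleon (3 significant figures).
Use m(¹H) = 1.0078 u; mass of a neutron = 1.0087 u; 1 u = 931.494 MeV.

7.45 MeV/nucleon

The nucleus contains 95 protons and 210 − 95 = 115 neutrons.
Mass of separated nucleons = 95(1.0078) + 115(1.0087) = 95.7410 + 116.0005 = 211.7415 u
Δm = 211.7415 − 210.06186 = 1.67964 u
E_B = 1.67964 × 931.494 = 1564.57 MeV
Per nucleon: 1564.57 / 210 = 7.450 MeV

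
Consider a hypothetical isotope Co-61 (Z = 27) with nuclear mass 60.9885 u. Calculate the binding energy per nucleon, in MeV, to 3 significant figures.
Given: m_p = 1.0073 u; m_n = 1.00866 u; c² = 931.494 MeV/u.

7.68 MeV/nucleon

Mass of separated nucleons = 27(1.0073) + 34(1.00866) = 27.1971 + 34.29444 = 61.49154 u
Δm = 61.49154 − 60.9885 = 0.50304 u
Converting to energy: 0.50304 u × 931.494 MeV/u = 468.579 MeV
Per nucleon: 468.579 / 61 = 7.682 MeV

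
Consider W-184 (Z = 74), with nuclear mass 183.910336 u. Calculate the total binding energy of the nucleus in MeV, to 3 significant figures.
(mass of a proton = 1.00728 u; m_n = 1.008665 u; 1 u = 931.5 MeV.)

1470 MeV

Z = 74, so N = A − Z = 184 − 74 = 110.
Mass of separated nucleons = 74(1.00728) + 110(1.008665) = 74.53872 + 110.953150 = 185.491870 u
Mass defect Δm = 185.491870 − 183.910336 = 1.581534 u
Binding energy = Δm·c² = 1.581534 × 931.5 MeV/u = 1473.20 MeV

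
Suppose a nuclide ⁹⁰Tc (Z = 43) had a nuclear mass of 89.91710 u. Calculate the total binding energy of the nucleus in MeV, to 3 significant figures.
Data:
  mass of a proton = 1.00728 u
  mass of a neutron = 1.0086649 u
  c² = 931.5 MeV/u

Z = 43, so N = A − Z = 90 − 43 = 47.
Total constituent mass: 43 × 1.00728 + 47 × 1.0086649 = 90.7202903 u
The mass defect is 90.7202903 − 89.91710 = 0.8031903 u.
E_B = 0.8031903 × 931.5 = 748.172 MeV

748 MeV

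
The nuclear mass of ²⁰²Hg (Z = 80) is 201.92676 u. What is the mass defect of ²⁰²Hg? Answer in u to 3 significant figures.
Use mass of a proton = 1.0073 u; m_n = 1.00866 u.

Mass of separated nucleons = 80(1.0073) + 122(1.00866) = 80.5840 + 123.05652 = 203.64052 u
Δm = 203.64052 − 201.92676 = 1.71376 u

1.71 u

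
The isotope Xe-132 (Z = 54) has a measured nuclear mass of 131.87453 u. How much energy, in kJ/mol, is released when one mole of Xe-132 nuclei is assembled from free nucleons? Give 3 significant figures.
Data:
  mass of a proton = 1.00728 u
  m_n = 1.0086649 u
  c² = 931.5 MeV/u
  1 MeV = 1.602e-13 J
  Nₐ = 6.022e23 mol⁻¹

Z = 54, so N = A − Z = 132 − 54 = 78.
Σm = 54·m_p + 78·m_n = 54.39312 + 78.6758622 = 133.0689822 u
The mass defect is 133.0689822 − 131.87453 = 1.1944522 u.
E_B = 1.1944522 × 931.5 = 1112.63 MeV
Per nucleus in joules: 1112.63 MeV × 1.602e-13 J/MeV = 1.7824e-10 J
Per mole: 1.7824e-10 J × 6.022e23 mol⁻¹ = 1.0734e+14 J/mol

1.07e+11 kJ/mol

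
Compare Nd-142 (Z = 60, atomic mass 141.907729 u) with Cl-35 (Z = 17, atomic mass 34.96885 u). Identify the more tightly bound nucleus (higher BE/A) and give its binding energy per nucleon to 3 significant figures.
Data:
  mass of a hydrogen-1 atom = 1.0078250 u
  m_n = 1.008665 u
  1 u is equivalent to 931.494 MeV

Cl-35; 8.52 MeV/nucleon

Nd-142: Σm = 60(1.0078250) + 82(1.008665) = 143.1800300 u; Δm = 1.2723010 u; E_B = 1185.1 MeV; E_B/A = 8.346 MeV
Cl-35: Σm = 17(1.0078250) + 18(1.008665) = 35.2889950 u; Δm = 0.3201450 u; E_B = 298.21 MeV; E_B/A = 8.520 MeV
Cl-35 has the higher binding energy per nucleon, so it is the more tightly bound nucleus.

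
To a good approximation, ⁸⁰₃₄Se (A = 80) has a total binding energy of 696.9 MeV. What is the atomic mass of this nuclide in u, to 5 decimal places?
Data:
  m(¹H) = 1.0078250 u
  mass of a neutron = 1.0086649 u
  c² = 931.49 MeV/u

79.91648 u

Mass defect = 696.9 MeV / (931.49 MeV/u) = 0.7481562 u
Constituent mass = 34(1.0078250) + 46(1.0086649) = 80.6646354 u
Atomic mass = 80.6646354 − 0.7481562 = 79.9164792 u ≈ 79.91648 u (to 5 decimal places)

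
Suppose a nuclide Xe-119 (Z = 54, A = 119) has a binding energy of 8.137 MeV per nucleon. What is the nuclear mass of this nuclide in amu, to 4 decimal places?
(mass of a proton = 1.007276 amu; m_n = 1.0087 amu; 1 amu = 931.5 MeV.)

Total binding energy = 119 × 8.137 = 968.303 MeV
Mass defect = 968.303 MeV / (931.5 MeV/amu) = 1.039509 amu
Constituent mass = 54(1.007276) + 65(1.0087) = 119.958404 amu
Nuclear mass = 119.958404 − 1.039509 = 118.918895 amu ≈ 118.9189 amu (to 4 decimal places)

118.9189 amu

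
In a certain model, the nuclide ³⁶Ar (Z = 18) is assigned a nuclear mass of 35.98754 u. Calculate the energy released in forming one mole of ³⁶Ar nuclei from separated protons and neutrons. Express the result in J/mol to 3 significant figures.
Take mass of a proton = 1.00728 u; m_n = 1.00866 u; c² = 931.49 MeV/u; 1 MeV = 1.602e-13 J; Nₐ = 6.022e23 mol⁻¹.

2.69e+13 J/mol

With 18 protons and 18 neutrons (A = 36):
Mass of separated nucleons = 18(1.00728) + 18(1.00866) = 18.13104 + 18.15588 = 36.28692 u
The mass defect is 36.28692 − 35.98754 = 0.29938 u.
E_B = 0.29938 × 931.49 = 278.869 MeV
Per nucleus in joules: 278.869 MeV × 1.602e-13 J/MeV = 4.4675e-11 J
Per mole: 4.4675e-11 J × 6.022e23 mol⁻¹ = 2.6903e+13 J/mol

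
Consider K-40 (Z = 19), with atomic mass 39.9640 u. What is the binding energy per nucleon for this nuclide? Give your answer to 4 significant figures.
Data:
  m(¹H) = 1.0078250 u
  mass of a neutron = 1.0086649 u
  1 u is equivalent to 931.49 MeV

With 19 protons and 21 neutrons (A = 40):
Mass of separated nucleons = 19(1.0078250) + 21(1.0086649) = 19.1486750 + 21.1819629 = 40.3306379 u
The mass defect is 40.3306379 − 39.9640 = 0.3666379 u.
Binding energy = Δm·c² = 0.3666379 × 931.49 MeV/u = 341.520 MeV
Per nucleon: 341.520 / 40 = 8.538 MeV

8.538 MeV/nucleon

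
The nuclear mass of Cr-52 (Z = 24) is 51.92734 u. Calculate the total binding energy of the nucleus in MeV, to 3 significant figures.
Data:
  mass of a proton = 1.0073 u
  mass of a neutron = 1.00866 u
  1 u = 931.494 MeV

457 MeV

Z = 24, so N = A − Z = 52 − 24 = 28.
Σm = 24·m_p + 28·m_n = 24.1752 + 28.24248 = 52.41768 u
Mass defect Δm = 52.41768 − 51.92734 = 0.49034 u
E_B = 0.49034 × 931.494 = 456.749 MeV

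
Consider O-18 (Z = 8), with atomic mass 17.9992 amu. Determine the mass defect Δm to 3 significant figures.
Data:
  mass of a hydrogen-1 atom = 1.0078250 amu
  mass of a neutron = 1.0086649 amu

With 8 protons and 10 neutrons (A = 18):
Σm = 8·m(¹H) + 10·m_n = 8.0626000 + 10.0866490 = 18.1492490 amu
Δm = 18.1492490 − 17.9992 = 0.1500490 amu

0.150 amu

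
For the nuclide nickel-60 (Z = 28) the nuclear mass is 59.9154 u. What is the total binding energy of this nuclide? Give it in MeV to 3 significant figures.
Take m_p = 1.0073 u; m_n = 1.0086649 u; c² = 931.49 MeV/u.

527 MeV

Z = 28, so N = A − Z = 60 − 28 = 32.
Total constituent mass: 28 × 1.0073 + 32 × 1.0086649 = 60.4816768 u
Δm = 60.4816768 − 59.9154 = 0.5662768 u
Converting to energy: 0.5662768 u × 931.49 MeV/u = 527.481 MeV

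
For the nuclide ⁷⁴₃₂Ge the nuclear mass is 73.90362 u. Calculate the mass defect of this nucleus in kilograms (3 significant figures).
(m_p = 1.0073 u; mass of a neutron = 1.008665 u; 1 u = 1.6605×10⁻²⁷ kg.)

1.15e-27 kg

Z = 32, so N = A − Z = 74 − 32 = 42.
Mass of separated nucleons = 32(1.0073) + 42(1.008665) = 32.2336 + 42.363930 = 74.597530 u
Mass defect Δm = 74.597530 − 73.90362 = 0.693910 u
In SI units: 0.693910 u × 1.6605×10⁻²⁷ kg/u = 1.1522e-27 kg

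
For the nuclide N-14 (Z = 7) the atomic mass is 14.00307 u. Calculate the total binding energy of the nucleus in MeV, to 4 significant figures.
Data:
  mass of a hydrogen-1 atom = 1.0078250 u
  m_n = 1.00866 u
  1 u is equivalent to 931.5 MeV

Total constituent mass: 7 × 1.0078250 + 7 × 1.00866 = 14.1153950 u
The mass defect is 14.1153950 − 14.00307 = 0.1123250 u.
Converting to energy: 0.1123250 u × 931.5 MeV/u = 104.631 MeV

104.6 MeV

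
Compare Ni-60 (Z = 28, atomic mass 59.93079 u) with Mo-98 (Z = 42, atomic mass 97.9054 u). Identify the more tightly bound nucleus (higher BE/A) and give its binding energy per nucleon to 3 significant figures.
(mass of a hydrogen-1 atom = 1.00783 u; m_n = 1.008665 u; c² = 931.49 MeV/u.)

Ni-60: Σm = 28(1.00783) + 32(1.008665) = 60.496520 u; Δm = 0.565730 u; E_B = 526.97 MeV; E_B/A = 8.783 MeV
Mo-98: Σm = 42(1.00783) + 56(1.008665) = 98.814100 u; Δm = 0.908700 u; E_B = 846.44 MeV; E_B/A = 8.637 MeV
Ni-60 has the higher binding energy per nucleon, so it is the more tightly bound nucleus.

Ni-60; 8.78 MeV/nucleon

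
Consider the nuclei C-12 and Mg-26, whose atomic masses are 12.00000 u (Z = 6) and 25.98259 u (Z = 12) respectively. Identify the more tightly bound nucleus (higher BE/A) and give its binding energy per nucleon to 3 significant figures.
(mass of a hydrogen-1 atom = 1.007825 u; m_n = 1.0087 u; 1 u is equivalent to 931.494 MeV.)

Mg-26; 8.35 MeV/nucleon

C-12: Σm = 6(1.007825) + 6(1.0087) = 12.099150 u; Δm = 0.099150 u; E_B = 92.3576 MeV; E_B/A = 7.696 MeV
Mg-26: Σm = 12(1.007825) + 14(1.0087) = 26.215700 u; Δm = 0.233110 u; E_B = 217.14 MeV; E_B/A = 8.352 MeV
Mg-26 has the higher binding energy per nucleon, so it is the more tightly bound nucleus.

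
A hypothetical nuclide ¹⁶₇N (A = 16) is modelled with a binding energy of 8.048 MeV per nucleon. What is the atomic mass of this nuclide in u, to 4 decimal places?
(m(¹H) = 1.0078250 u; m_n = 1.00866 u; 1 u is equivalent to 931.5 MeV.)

15.9945 u

Total binding energy = 16 × 8.048 = 128.768 MeV
Mass defect = 128.768 MeV / (931.5 MeV/u) = 0.138237 u
Constituent mass = 7(1.0078250) + 9(1.00866) = 16.1327150 u
Atomic mass = 16.1327150 − 0.138237 = 15.9944780 u ≈ 15.9945 u (to 4 decimal places)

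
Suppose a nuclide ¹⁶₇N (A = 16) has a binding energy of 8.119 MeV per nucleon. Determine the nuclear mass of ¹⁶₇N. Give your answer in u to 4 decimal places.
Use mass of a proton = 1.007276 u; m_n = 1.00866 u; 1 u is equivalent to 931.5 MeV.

Total binding energy = 16 × 8.119 = 129.904 MeV
Mass defect = 129.904 MeV / (931.5 MeV/u) = 0.139457 u
Constituent mass = 7(1.007276) + 9(1.00866) = 16.128872 u
Nuclear mass = 16.128872 − 0.139457 = 15.989415 u ≈ 15.9894 u (to 4 decimal places)

15.9894 u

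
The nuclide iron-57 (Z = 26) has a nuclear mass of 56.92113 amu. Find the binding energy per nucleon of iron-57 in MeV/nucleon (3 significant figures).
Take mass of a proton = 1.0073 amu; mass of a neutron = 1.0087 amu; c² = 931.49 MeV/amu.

8.80 MeV/nucleon

Z = 26, so N = A − Z = 57 − 26 = 31.
Total constituent mass: 26 × 1.0073 + 31 × 1.0087 = 57.4595 amu
Mass defect Δm = 57.4595 − 56.92113 = 0.53837 amu
Converting to energy: 0.53837 amu × 931.49 MeV/amu = 501.486 MeV
Dividing by A = 57 gives 8.798 MeV per nucleon.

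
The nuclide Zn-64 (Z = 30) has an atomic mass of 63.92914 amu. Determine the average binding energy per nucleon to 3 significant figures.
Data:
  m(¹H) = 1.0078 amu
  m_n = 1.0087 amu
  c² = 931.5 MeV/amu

8.74 MeV/nucleon

Mass of separated nucleons = 30(1.0078) + 34(1.0087) = 30.2340 + 34.2958 = 64.5298 amu
Mass defect Δm = 64.5298 − 63.92914 = 0.60066 amu
Binding energy = Δm·c² = 0.60066 × 931.5 MeV/amu = 559.515 MeV
BE/A = 559.515 MeV / 64 = 8.742 MeV/nucleon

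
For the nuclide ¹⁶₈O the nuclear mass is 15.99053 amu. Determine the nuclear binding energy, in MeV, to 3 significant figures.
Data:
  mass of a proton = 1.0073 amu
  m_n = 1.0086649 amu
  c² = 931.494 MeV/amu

Z = 8, so N = A − Z = 16 − 8 = 8.
Mass of separated nucleons = 8(1.0073) + 8(1.0086649) = 8.0584 + 8.0693192 = 16.1277192 amu
Δm = 16.1277192 − 15.99053 = 0.1371892 amu
Converting to energy: 0.1371892 amu × 931.494 MeV/amu = 127.791 MeV

128 MeV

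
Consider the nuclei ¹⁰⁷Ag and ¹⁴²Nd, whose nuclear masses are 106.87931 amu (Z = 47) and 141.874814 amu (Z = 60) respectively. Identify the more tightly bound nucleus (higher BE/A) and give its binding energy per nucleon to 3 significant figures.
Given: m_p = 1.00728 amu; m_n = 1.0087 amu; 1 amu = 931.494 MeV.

¹⁰⁷Ag: Σm = 47(1.00728) + 60(1.0087) = 107.86416 amu; Δm = 0.98485 amu; E_B = 917.38 MeV; E_B/A = 8.574 MeV
¹⁴²Nd: Σm = 60(1.00728) + 82(1.0087) = 143.15020 amu; Δm = 1.275386 amu; E_B = 1188.0 MeV; E_B/A = 8.366 MeV
¹⁰⁷Ag has the higher binding energy per nucleon, so it is the more tightly bound nucleus.

¹⁰⁷Ag; 8.57 MeV/nucleon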